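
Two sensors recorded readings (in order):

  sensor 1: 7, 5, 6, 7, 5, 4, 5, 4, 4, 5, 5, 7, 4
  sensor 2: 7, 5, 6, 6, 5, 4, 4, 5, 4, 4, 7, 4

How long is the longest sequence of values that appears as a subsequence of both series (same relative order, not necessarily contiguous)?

One common subsequence of length 10: 7 [1,1], 5 [2,2], 6 [3,4], 5 [5,5], 4 [6,7], 5 [7,8], 4 [8,9], 4 [9,10], 7 [12,11], 4 [13,12]. Since dp[13][12] = 10, nothing longer is possible.

10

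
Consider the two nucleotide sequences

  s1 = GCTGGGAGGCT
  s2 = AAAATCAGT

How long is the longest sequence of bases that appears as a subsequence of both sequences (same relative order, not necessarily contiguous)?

4

One common subsequence of length 4: C [2,6], A [7,7], G [9,8], T [11,9]. dp[11][9] = 4 confirms this is the maximum.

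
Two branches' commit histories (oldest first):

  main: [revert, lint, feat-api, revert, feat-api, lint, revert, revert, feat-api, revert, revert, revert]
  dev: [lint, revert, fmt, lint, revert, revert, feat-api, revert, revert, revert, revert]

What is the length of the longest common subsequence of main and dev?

9

Taking lint [2,1]; then revert [4,2]; then lint [6,4]; then revert [7,5]; then revert [8,6]; then feat-api [9,7]; then revert [10,9]; then revert [11,10]; then revert [12,11] gives a common subsequence of length 9, and the DP table's final entry dp[12][11] is also 9, so no common subsequence is longer.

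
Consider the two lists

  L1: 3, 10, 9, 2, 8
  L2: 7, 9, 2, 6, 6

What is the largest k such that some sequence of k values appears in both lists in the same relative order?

Let dp[i][j] be the LCS length of the first i values of L1 and the first j values of L2. dp[i][j] = dp[i-1][j-1]+1 when the i-th and j-th values match, else max(dp[i-1][j], dp[i][j-1]).
    ·  7  9  2  6  6
 ·  0  0  0  0  0  0
 3  0  0  0  0  0  0
10  0  0  0  0  0  0
 9  0  0  1  1  1  1
 2  0  0  1  2  2  2
 8  0  0  1  2  2  2
dp[5][5] = 2. One LCS (by backtracking along matches): 9, 2.

2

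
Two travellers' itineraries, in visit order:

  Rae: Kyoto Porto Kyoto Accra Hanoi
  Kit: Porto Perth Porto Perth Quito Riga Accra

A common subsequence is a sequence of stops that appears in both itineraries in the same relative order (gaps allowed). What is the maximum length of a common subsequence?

2

Match Porto (Rae #2, Kit #3); then Accra (Rae #4, Kit #7) — 2 stops in the same relative order in both. Since dp[5][7] = 2, nothing longer is possible.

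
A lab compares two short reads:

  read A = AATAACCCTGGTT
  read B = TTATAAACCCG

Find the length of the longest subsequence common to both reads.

Match A (read A #1, read B #3), A (read A #2, read B #5), A (read A #4, read B #6), A (read A #5, read B #7), C (read A #6, read B #8), C (read A #7, read B #9), C (read A #8, read B #10), G (read A #11, read B #11) — 8 bases in the same relative order in both. The LCS DP gives dp[13][11] = 8, so this is optimal.

8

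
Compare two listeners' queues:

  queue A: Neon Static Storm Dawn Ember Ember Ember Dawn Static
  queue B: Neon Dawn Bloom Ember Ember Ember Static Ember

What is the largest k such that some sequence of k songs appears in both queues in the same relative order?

Match Neon [1,1], then Dawn [4,2], then Ember [5,4], then Ember [6,5], then Ember [7,6], then Static [9,7] — 6 songs in the same relative order in both. Since dp[9][8] = 6, nothing longer is possible.

6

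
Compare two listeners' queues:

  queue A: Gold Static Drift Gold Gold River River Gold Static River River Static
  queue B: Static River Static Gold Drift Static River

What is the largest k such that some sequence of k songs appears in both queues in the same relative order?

Pick Static (queue A #2, queue B #1), then River (queue A #6, queue B #2), then Gold (queue A #8, queue B #4), then Static (queue A #9, queue B #6), then River (queue A #11, queue B #7); all 5 songs appear in both, in order. The LCS DP gives dp[12][7] = 5, so this is optimal.

5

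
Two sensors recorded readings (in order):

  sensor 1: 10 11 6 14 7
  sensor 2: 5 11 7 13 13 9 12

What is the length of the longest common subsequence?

Pick 11 [2,2]; then 7 [5,3]; all 2 values appear in both, in order. Since dp[5][7] = 2, nothing longer is possible.

2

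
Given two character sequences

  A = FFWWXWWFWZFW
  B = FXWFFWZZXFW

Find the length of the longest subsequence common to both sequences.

Let dp[i][j] be the LCS length of the first i characters of A and the first j characters of B. dp[i][j] = dp[i-1][j-1]+1 when the i-th and j-th characters match, else max(dp[i-1][j], dp[i][j-1]).
    ·  F  X  W  F  F  W  Z  Z  X  F  W
 ·  0  0  0  0  0  0  0  0  0  0  0  0
 F  0  1  1  1  1  1  1  1  1  1  1  1
 F  0  1  1  1  2  2  2  2  2  2  2  2
 W  0  1  1  2  2  2  3  3  3  3  3  3
 W  0  1  1  2  2  2  3  3  3  3  3  4
 X  0  1  2  2  2  2  3  3  3  4  4  4
 W  0  1  2  3  3  3  3  3  3  4  4  5
 W  0  1  2  3  3  3  4  4  4  4  4  5
 F  0  1  2  3  4  4  4  4  4  4  5  5
 W  0  1  2  3  4  4  5  5  5  5  5  6
 Z  0  1  2  3  4  4  5  6  6  6  6  6
 F  0  1  2  3  4  5  5  6  6  6  7  7
 W  0  1  2  3  4  5  6  6  6  6  7  8
dp[12][11] = 8. One LCS (by backtracking along matches): FXWFWZFW.

8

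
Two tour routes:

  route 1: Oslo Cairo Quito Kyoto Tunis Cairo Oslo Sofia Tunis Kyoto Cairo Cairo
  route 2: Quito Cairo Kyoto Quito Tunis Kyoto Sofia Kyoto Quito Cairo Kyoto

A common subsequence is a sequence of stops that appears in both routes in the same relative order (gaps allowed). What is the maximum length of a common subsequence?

6

Match Cairo [2,2], Quito [3,4], Kyoto [4,6], Sofia [8,7], Kyoto [10,8], Cairo [11,10] — 6 stops in the same relative order in both, and the DP table's final entry dp[12][11] is also 6, so no common subsequence is longer.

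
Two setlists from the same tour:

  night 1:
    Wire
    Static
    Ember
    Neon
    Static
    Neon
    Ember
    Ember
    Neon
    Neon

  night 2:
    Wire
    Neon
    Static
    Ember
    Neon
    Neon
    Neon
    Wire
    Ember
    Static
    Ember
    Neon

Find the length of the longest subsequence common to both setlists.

8

Match Wire at night 1[1]=night 2[1], Static at night 1[2]=night 2[3], Ember at night 1[3]=night 2[4], Neon at night 1[4]=night 2[6], Neon at night 1[6]=night 2[7], Ember at night 1[7]=night 2[9], Ember at night 1[8]=night 2[11], Neon at night 1[10]=night 2[12] — 8 songs in the same relative order in both. Since dp[10][12] = 8, nothing longer is possible.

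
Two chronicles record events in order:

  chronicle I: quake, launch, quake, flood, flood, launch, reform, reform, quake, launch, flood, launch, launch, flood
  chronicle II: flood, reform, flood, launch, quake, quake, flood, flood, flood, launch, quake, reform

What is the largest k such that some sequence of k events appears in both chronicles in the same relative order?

Pick quake at chronicle I[1]=chronicle II[5], then quake at chronicle I[3]=chronicle II[6], then flood at chronicle I[4]=chronicle II[8], then flood at chronicle I[5]=chronicle II[9], then launch at chronicle I[6]=chronicle II[10], then reform at chronicle I[8]=chronicle II[12]; all 6 events appear in both, in order, and the DP table's final entry dp[14][12] is also 6, so no common subsequence is longer.

6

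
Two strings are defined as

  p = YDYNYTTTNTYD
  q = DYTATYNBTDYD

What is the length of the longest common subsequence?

Match D (p #2, q #1) → Y (p #5, q #2) → T (p #6, q #3) → T (p #7, q #5) → N (p #9, q #7) → T (p #10, q #9) → Y (p #11, q #11) → D (p #12, q #12) — 8 characters in the same relative order in both. dp[12][12] = 8 confirms this is the maximum.

8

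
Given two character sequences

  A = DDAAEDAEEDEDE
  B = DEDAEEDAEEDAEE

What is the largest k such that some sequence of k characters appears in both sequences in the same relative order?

One common subsequence of length 11: D (A #1, B #1); then D (A #2, B #3); then A (A #3, B #4); then E (A #5, B #6); then D (A #6, B #7); then A (A #7, B #8); then E (A #8, B #9); then E (A #9, B #10); then D (A #10, B #11); then E (A #11, B #13); then E (A #13, B #14). Since dp[13][14] = 11, nothing longer is possible.

11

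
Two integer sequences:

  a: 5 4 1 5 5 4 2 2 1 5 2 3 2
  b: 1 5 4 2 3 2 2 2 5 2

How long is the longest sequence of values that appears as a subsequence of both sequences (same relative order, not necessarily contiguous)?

7

One common subsequence of length 7: 1 (a #3, b #1), 5 (a #5, b #2), 4 (a #6, b #3), 2 (a #7, b #7), 2 (a #8, b #8), 5 (a #10, b #9), 2 (a #13, b #10). The LCS DP gives dp[13][10] = 7, so this is optimal.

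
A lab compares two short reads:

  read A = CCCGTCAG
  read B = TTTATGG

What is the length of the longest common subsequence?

3

One common subsequence of length 3: T (read A #5, read B #3); then A (read A #7, read B #4); then G (read A #8, read B #7). The LCS DP gives dp[8][7] = 3, so this is optimal.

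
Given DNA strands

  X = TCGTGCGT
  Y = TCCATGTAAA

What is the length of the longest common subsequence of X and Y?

Match T [1,1], then C [2,3], then T [4,5], then G [7,6], then T [8,7] — 5 bases in the same relative order in both, and the DP table's final entry dp[8][10] is also 5, so no common subsequence is longer.

5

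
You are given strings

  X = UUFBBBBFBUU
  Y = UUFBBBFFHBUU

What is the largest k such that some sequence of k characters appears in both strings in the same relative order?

10

Match U at X[1]=Y[1], U at X[2]=Y[2], F at X[3]=Y[3], B at X[4]=Y[4], B at X[5]=Y[5], B at X[6]=Y[6], F at X[8]=Y[8], B at X[9]=Y[10], U at X[10]=Y[11], U at X[11]=Y[12] — 10 characters in the same relative order in both. Since dp[11][12] = 10, nothing longer is possible.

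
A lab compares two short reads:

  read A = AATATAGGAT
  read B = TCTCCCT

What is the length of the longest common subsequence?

Taking T at read A[3]=read B[1], then T at read A[5]=read B[3], then T at read A[10]=read B[7] gives a common subsequence of length 3, and the DP table's final entry dp[10][7] is also 3, so no common subsequence is longer.

3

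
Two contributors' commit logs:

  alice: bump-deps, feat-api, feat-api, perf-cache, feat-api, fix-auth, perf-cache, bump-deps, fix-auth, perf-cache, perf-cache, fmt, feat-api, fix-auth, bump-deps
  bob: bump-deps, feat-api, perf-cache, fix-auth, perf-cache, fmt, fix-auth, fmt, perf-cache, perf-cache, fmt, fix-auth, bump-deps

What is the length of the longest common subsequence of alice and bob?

Pick bump-deps at alice[1]=bob[1]; then feat-api at alice[3]=bob[2]; then perf-cache at alice[4]=bob[3]; then fix-auth at alice[6]=bob[4]; then perf-cache at alice[7]=bob[5]; then fix-auth at alice[9]=bob[7]; then perf-cache at alice[10]=bob[9]; then perf-cache at alice[11]=bob[10]; then fmt at alice[12]=bob[11]; then fix-auth at alice[14]=bob[12]; then bump-deps at alice[15]=bob[13]; all 11 commits appear in both, in order. Since dp[15][13] = 11, nothing longer is possible.

11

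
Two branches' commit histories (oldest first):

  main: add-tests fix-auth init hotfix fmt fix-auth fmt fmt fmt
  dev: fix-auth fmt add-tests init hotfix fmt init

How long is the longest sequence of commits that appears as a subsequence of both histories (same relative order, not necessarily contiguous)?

4

Match add-tests (main #1, dev #3), then init (main #3, dev #4), then hotfix (main #4, dev #5), then fmt (main #5, dev #6) — 4 commits in the same relative order in both. dp[9][7] = 4 confirms this is the maximum.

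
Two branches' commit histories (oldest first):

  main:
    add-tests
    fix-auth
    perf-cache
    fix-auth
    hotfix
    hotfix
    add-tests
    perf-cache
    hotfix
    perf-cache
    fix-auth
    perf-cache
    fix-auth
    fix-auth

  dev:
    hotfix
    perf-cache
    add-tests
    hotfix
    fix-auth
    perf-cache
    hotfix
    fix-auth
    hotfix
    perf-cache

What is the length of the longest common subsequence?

Match add-tests at main[1]=dev[3]; then fix-auth at main[2]=dev[5]; then perf-cache at main[3]=dev[6]; then fix-auth at main[4]=dev[8]; then hotfix at main[9]=dev[9]; then perf-cache at main[12]=dev[10] — 6 commits in the same relative order in both, and the DP table's final entry dp[14][10] is also 6, so no common subsequence is longer.

6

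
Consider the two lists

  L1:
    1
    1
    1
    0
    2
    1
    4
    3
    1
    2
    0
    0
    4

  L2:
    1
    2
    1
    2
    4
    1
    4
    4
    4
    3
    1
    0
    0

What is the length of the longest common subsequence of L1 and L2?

One common subsequence of length 9: 1 (L1 #1, L2 #1) → 1 (L1 #3, L2 #3) → 2 (L1 #5, L2 #4) → 1 (L1 #6, L2 #6) → 4 (L1 #7, L2 #9) → 3 (L1 #8, L2 #10) → 1 (L1 #9, L2 #11) → 0 (L1 #11, L2 #12) → 0 (L1 #12, L2 #13), and the DP table's final entry dp[13][13] is also 9, so no common subsequence is longer.

9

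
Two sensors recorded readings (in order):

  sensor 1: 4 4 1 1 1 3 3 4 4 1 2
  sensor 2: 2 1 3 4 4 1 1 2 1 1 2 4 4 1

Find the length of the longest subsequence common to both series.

8

One common subsequence of length 8: 4 at sensor 1[1]=sensor 2[4], 4 at sensor 1[2]=sensor 2[5], 1 at sensor 1[3]=sensor 2[7], 1 at sensor 1[4]=sensor 2[9], 1 at sensor 1[5]=sensor 2[10], 4 at sensor 1[8]=sensor 2[12], 4 at sensor 1[9]=sensor 2[13], 1 at sensor 1[10]=sensor 2[14], and the DP table's final entry dp[11][14] is also 8, so no common subsequence is longer.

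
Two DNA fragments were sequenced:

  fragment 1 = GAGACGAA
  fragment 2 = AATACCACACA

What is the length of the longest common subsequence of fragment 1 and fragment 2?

Pick A (fragment 1 #2, fragment 2 #4), A (fragment 1 #4, fragment 2 #7), C (fragment 1 #5, fragment 2 #8), A (fragment 1 #7, fragment 2 #9), A (fragment 1 #8, fragment 2 #11); all 5 bases appear in both, in order, and the DP table's final entry dp[8][11] is also 5, so no common subsequence is longer.

5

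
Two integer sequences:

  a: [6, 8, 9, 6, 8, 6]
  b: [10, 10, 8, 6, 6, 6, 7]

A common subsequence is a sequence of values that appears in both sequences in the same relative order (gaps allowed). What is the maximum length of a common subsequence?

3

Taking 6 at a[1]=b[4], then 6 at a[4]=b[5], then 6 at a[6]=b[6] gives a common subsequence of length 3. Since dp[6][7] = 3, nothing longer is possible.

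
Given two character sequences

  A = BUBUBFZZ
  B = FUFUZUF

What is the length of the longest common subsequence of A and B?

3

Let dp[i][j] be the LCS length of the first i characters of A and the first j characters of B. dp[i][j] = dp[i-1][j-1]+1 when the i-th and j-th characters match, else max(dp[i-1][j], dp[i][j-1]).
    ·  F  U  F  U  Z  U  F
 ·  0  0  0  0  0  0  0  0
 B  0  0  0  0  0  0  0  0
 U  0  0  1  1  1  1  1  1
 B  0  0  1  1  1  1  1  1
 U  0  0  1  1  2  2  2  2
 B  0  0  1  1  2  2  2  2
 F  0  1  1  2  2  2  2  3
 Z  0  1  1  2  2  3  3  3
 Z  0  1  1  2  2  3  3  3
dp[8][7] = 3. One LCS (by backtracking along matches): UUF.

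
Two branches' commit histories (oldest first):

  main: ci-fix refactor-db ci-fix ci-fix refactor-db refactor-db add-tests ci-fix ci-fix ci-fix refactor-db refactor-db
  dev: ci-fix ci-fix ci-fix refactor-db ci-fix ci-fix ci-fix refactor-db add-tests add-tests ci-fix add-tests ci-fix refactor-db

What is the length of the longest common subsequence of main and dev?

One common subsequence of length 9: ci-fix (main #1, dev #3), refactor-db (main #2, dev #4), ci-fix (main #3, dev #6), ci-fix (main #4, dev #7), refactor-db (main #5, dev #8), add-tests (main #7, dev #10), ci-fix (main #8, dev #11), ci-fix (main #10, dev #13), refactor-db (main #12, dev #14). dp[12][14] = 9 confirms this is the maximum.

9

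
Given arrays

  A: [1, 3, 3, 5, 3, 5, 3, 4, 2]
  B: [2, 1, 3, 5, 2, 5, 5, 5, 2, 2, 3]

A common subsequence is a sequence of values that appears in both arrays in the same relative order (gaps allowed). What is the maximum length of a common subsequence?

5

Let dp[i][j] be the LCS length of the first i values of A and the first j values of B. dp[i][j] = dp[i-1][j-1]+1 when the i-th and j-th values match, else max(dp[i-1][j], dp[i][j-1]).
    ·  2  1  3  5  2  5  5  5  2  2  3
 ·  0  0  0  0  0  0  0  0  0  0  0  0
 1  0  0  1  1  1  1  1  1  1  1  1  1
 3  0  0  1  2  2  2  2  2  2  2  2  2
 3  0  0  1  2  2  2  2  2  2  2  2  3
 5  0  0  1  2  3  3  3  3  3  3  3  3
 3  0  0  1  2  3  3  3  3  3  3  3  4
 5  0  0  1  2  3  3  4  4  4  4  4  4
 3  0  0  1  2  3  3  4  4  4  4  4  5
 4  0  0  1  2  3  3  4  4  4  4  4  5
 2  0  1  1  2  3  4  4  4  4  5  5  5
dp[9][11] = 5. One LCS (by backtracking along matches): 1, 3, 5, 5, 3.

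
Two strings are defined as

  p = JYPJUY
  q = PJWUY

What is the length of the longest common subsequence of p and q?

4

One common subsequence of length 4: P at p[3]=q[1], J at p[4]=q[2], U at p[5]=q[4], Y at p[6]=q[5]. The LCS DP gives dp[6][5] = 4, so this is optimal.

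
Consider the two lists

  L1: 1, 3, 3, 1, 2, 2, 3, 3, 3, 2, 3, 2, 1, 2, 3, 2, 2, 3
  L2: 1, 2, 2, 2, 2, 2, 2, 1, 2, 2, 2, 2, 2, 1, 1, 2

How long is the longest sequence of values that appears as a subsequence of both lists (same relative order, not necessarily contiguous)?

Taking 1 at L1[1]=L2[1], 2 at L1[5]=L2[4], 2 at L1[6]=L2[5], 2 at L1[10]=L2[6], 2 at L1[12]=L2[7], 1 at L1[13]=L2[8], 2 at L1[14]=L2[12], 2 at L1[16]=L2[13], 2 at L1[17]=L2[16] gives a common subsequence of length 9. Since dp[18][16] = 9, nothing longer is possible.

9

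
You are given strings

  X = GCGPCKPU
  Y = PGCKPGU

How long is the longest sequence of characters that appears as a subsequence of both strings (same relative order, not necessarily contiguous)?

Taking G at X[3]=Y[2] → C at X[5]=Y[3] → K at X[6]=Y[4] → P at X[7]=Y[5] → U at X[8]=Y[7] gives a common subsequence of length 5. dp[8][7] = 5 confirms this is the maximum.

5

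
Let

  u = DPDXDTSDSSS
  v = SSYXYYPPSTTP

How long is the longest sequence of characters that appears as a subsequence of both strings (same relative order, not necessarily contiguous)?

One common subsequence of length 3: S (u #7, v #1), S (u #9, v #2), S (u #10, v #9). Since dp[11][12] = 3, nothing longer is possible.

3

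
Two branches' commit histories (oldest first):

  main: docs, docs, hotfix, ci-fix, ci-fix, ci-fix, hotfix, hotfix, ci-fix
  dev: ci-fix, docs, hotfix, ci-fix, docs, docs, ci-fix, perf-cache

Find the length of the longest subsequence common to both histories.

Taking docs at main[2]=dev[2], then hotfix at main[3]=dev[3], then ci-fix at main[4]=dev[4], then ci-fix at main[5]=dev[7] gives a common subsequence of length 4, and the DP table's final entry dp[9][8] is also 4, so no common subsequence is longer.

4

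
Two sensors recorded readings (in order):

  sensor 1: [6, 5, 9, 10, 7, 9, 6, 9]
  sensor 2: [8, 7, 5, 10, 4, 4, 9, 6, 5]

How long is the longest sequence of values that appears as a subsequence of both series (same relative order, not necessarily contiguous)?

One common subsequence of length 4: 5 [2,3]; then 10 [4,4]; then 9 [6,7]; then 6 [7,8]. Since dp[8][9] = 4, nothing longer is possible.

4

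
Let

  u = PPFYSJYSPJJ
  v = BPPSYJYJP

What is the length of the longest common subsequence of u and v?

Let dp[i][j] be the LCS length of the first i characters of u and the first j characters of v. dp[i][j] = dp[i-1][j-1]+1 when the i-th and j-th characters match, else max(dp[i-1][j], dp[i][j-1]).
    ·  B  P  P  S  Y  J  Y  J  P
 ·  0  0  0  0  0  0  0  0  0  0
 P  0  0  1  1  1  1  1  1  1  1
 P  0  0  1  2  2  2  2  2  2  2
 F  0  0  1  2  2  2  2  2  2  2
 Y  0  0  1  2  2  3  3  3  3  3
 S  0  0  1  2  3  3  3  3  3  3
 J  0  0  1  2  3  3  4  4  4  4
 Y  0  0  1  2  3  4  4  5  5  5
 S  0  0  1  2  3  4  4  5  5  5
 P  0  0  1  2  3  4  4  5  5  6
 J  0  0  1  2  3  4  5  5  6  6
 J  0  0  1  2  3  4  5  5  6  6
dp[11][9] = 6. One LCS (by backtracking along matches): PPYJYP.

6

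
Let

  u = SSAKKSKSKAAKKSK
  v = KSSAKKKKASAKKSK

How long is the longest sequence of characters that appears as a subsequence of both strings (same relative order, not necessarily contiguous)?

13

One common subsequence of length 13: S at u[1]=v[2]; then S at u[2]=v[3]; then A at u[3]=v[4]; then K at u[4]=v[5]; then K at u[5]=v[6]; then K at u[7]=v[7]; then K at u[9]=v[8]; then A at u[10]=v[9]; then A at u[11]=v[11]; then K at u[12]=v[12]; then K at u[13]=v[13]; then S at u[14]=v[14]; then K at u[15]=v[15], and the DP table's final entry dp[15][15] is also 13, so no common subsequence is longer.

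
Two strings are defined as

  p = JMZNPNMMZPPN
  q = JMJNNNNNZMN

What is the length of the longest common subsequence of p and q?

Taking J at p[1]=q[1], then M at p[2]=q[2], then N at p[4]=q[7], then N at p[6]=q[8], then M at p[8]=q[10], then N at p[12]=q[11] gives a common subsequence of length 6. The LCS DP gives dp[12][11] = 6, so this is optimal.

6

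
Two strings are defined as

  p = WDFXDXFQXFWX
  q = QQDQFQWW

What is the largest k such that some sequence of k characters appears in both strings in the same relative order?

Let dp[i][j] be the LCS length of the first i characters of p and the first j characters of q. dp[i][j] = dp[i-1][j-1]+1 when the i-th and j-th characters match, else max(dp[i-1][j], dp[i][j-1]).
    ·  Q  Q  D  Q  F  Q  W  W
 ·  0  0  0  0  0  0  0  0  0
 W  0  0  0  0  0  0  0  1  1
 D  0  0  0  1  1  1  1  1  1
 F  0  0  0  1  1  2  2  2  2
 X  0  0  0  1  1  2  2  2  2
 D  0  0  0  1  1  2  2  2  2
 X  0  0  0  1  1  2  2  2  2
 F  0  0  0  1  1  2  2  2  2
 Q  0  1  1  1  2  2  3  3  3
 X  0  1  1  1  2  2  3  3  3
 F  0  1  1  1  2  3  3  3  3
 W  0  1  1  1  2  3  3  4  4
 X  0  1  1  1  2  3  3  4  4
dp[12][8] = 4. One LCS (by backtracking along matches): DFQW.

4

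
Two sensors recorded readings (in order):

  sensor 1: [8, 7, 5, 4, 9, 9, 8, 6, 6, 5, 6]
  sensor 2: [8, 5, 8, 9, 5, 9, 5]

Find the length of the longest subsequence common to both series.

5

Match 8 at sensor 1[1]=sensor 2[1], then 5 at sensor 1[3]=sensor 2[2], then 9 at sensor 1[5]=sensor 2[4], then 9 at sensor 1[6]=sensor 2[6], then 5 at sensor 1[10]=sensor 2[7] — 5 values in the same relative order in both. dp[11][7] = 5 confirms this is the maximum.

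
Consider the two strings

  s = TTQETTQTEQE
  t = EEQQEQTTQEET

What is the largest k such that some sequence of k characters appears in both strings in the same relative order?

7

Let dp[i][j] be the LCS length of the first i characters of s and the first j characters of t. dp[i][j] = dp[i-1][j-1]+1 when the i-th and j-th characters match, else max(dp[i-1][j], dp[i][j-1]).
    ·  E  E  Q  Q  E  Q  T  T  Q  E  E  T
 ·  0  0  0  0  0  0  0  0  0  0  0  0  0
 T  0  0  0  0  0  0  0  1  1  1  1  1  1
 T  0  0  0  0  0  0  0  1  2  2  2  2  2
 Q  0  0  0  1  1  1  1  1  2  3  3  3  3
 E  0  1  1  1  1  2  2  2  2  3  4  4  4
 T  0  1  1  1  1  2  2  3  3  3  4  4  5
 T  0  1  1  1  1  2  2  3  4  4  4  4  5
 Q  0  1  1  2  2  2  3  3  4  5  5  5  5
 T  0  1  1  2  2  2  3  4  4  5  5  5  6
 E  0  1  2  2  2  3  3  4  4  5  6  6  6
 Q  0  1  2  3  3  3  4  4  4  5  6  6  6
 E  0  1  2  3  3  4  4  4  4  5  6  7  7
dp[11][12] = 7. One LCS (by backtracking along matches): QETTQEE.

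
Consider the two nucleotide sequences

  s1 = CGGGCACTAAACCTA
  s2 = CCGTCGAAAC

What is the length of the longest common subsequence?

Taking C (s1 #1, s2 #2), then G (s1 #2, s2 #3), then G (s1 #4, s2 #6), then A (s1 #9, s2 #7), then A (s1 #10, s2 #8), then A (s1 #11, s2 #9), then C (s1 #13, s2 #10) gives a common subsequence of length 7. Since dp[15][10] = 7, nothing longer is possible.

7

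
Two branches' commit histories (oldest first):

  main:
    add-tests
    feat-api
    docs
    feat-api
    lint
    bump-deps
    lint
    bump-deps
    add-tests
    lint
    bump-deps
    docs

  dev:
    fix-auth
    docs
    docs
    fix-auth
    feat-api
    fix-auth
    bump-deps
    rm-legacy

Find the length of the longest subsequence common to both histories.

Taking docs at main[3]=dev[3] → feat-api at main[4]=dev[5] → bump-deps at main[6]=dev[7] gives a common subsequence of length 3. dp[12][8] = 3 confirms this is the maximum.

3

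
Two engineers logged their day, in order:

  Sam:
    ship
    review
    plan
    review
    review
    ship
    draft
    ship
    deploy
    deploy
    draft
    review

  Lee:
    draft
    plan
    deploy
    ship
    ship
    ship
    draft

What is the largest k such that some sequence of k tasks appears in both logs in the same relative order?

4

Match ship [1,4] → ship [6,5] → ship [8,6] → draft [11,7] — 4 tasks in the same relative order in both. The LCS DP gives dp[12][7] = 4, so this is optimal.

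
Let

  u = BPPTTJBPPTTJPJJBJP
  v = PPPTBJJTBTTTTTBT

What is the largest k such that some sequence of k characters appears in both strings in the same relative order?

8

Pick P at u[2]=v[2], P at u[3]=v[3], T at u[4]=v[4], T at u[5]=v[8], B at u[7]=v[9], T at u[10]=v[13], T at u[11]=v[14], B at u[16]=v[15]; all 8 characters appear in both, in order. The LCS DP gives dp[18][16] = 8, so this is optimal.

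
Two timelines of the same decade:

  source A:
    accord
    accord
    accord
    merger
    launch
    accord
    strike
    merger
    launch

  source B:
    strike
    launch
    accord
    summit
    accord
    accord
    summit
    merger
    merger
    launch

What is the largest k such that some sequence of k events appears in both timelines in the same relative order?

6

Match accord at source A[1]=source B[3]; then accord at source A[2]=source B[5]; then accord at source A[3]=source B[6]; then merger at source A[4]=source B[8]; then merger at source A[8]=source B[9]; then launch at source A[9]=source B[10] — 6 events in the same relative order in both, and the DP table's final entry dp[9][10] is also 6, so no common subsequence is longer.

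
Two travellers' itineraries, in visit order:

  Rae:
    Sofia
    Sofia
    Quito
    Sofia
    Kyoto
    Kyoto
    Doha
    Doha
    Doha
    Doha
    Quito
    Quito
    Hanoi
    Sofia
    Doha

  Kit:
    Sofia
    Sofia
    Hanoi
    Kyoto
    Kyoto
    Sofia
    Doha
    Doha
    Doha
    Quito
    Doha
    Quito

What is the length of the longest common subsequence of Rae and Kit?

One common subsequence of length 9: Sofia [1,1] → Sofia [2,2] → Kyoto [5,4] → Kyoto [6,5] → Doha [7,7] → Doha [8,8] → Doha [9,9] → Doha [10,11] → Quito [12,12]. Since dp[15][12] = 9, nothing longer is possible.

9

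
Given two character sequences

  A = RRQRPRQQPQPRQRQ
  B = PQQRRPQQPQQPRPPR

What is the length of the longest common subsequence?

10

Taking R [2,4], R [4,5], P [5,6], Q [7,7], Q [8,8], P [9,9], Q [10,11], P [11,12], R [12,13], R [14,16] gives a common subsequence of length 10, and the DP table's final entry dp[15][16] is also 10, so no common subsequence is longer.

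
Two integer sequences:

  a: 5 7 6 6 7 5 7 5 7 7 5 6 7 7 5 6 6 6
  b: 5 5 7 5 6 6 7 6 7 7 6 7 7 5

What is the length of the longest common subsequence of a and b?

11

Pick 5 (a #1, b #2), then 7 (a #2, b #3), then 6 (a #3, b #5), then 6 (a #4, b #6), then 7 (a #5, b #7), then 7 (a #9, b #9), then 7 (a #10, b #10), then 6 (a #12, b #11), then 7 (a #13, b #12), then 7 (a #14, b #13), then 5 (a #15, b #14); all 11 values appear in both, in order, and the DP table's final entry dp[18][14] is also 11, so no common subsequence is longer.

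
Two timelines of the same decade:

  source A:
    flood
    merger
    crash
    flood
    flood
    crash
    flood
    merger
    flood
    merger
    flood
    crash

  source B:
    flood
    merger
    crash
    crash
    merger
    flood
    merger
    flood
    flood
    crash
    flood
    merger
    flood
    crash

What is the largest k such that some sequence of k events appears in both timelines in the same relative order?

10

Taking flood [1,1], merger [2,2], crash [3,4], flood [4,8], flood [5,9], crash [6,10], flood [9,11], merger [10,12], flood [11,13], crash [12,14] gives a common subsequence of length 10. The LCS DP gives dp[12][14] = 10, so this is optimal.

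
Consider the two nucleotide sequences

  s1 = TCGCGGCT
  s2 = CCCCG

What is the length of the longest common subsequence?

Let dp[i][j] be the LCS length of the first i bases of s1 and the first j bases of s2. dp[i][j] = dp[i-1][j-1]+1 when the i-th and j-th bases match, else max(dp[i-1][j], dp[i][j-1]).
    ·  C  C  C  C  G
 ·  0  0  0  0  0  0
 T  0  0  0  0  0  0
 C  0  1  1  1  1  1
 G  0  1  1  1  1  2
 C  0  1  2  2  2  2
 G  0  1  2  2  2  3
 G  0  1  2  2  2  3
 C  0  1  2  3  3  3
 T  0  1  2  3  3  3
dp[8][5] = 3. One LCS (by backtracking along matches): CCG.

3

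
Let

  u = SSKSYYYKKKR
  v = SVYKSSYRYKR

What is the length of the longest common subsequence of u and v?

Let dp[i][j] be the LCS length of the first i characters of u and the first j characters of v. dp[i][j] = dp[i-1][j-1]+1 when the i-th and j-th characters match, else max(dp[i-1][j], dp[i][j-1]).
    ·  S  V  Y  K  S  S  Y  R  Y  K  R
 ·  0  0  0  0  0  0  0  0  0  0  0  0
 S  0  1  1  1  1  1  1  1  1  1  1  1
 S  0  1  1  1  1  2  2  2  2  2  2  2
 K  0  1  1  1  2  2  2  2  2  2  3  3
 S  0  1  1  1  2  3  3  3  3  3  3  3
 Y  0  1  1  2  2  3  3  4  4  4  4  4
 Y  0  1  1  2  2  3  3  4  4  5  5  5
 Y  0  1  1  2  2  3  3  4  4  5  5  5
 K  0  1  1  2  3  3  3  4  4  5  6  6
 K  0  1  1  2  3  3  3  4  4  5  6  6
 K  0  1  1  2  3  3  3  4  4  5  6  6
 R  0  1  1  2  3  3  3  4  5  5  6  7
dp[11][11] = 7. One LCS (by backtracking along matches): SSSYYKR.

7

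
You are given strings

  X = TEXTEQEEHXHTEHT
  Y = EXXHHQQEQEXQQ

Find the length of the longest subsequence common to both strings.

6

Pick E at X[2]=Y[1] → X at X[3]=Y[3] → E at X[5]=Y[8] → Q at X[6]=Y[9] → E at X[8]=Y[10] → X at X[10]=Y[11]; all 6 characters appear in both, in order. The LCS DP gives dp[15][13] = 6, so this is optimal.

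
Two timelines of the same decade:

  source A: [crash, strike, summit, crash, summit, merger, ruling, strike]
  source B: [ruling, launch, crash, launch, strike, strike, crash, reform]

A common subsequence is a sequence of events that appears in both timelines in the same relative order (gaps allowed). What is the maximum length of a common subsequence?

3

One common subsequence of length 3: crash at source A[1]=source B[3]; then strike at source A[2]=source B[6]; then crash at source A[4]=source B[7]. Since dp[8][8] = 3, nothing longer is possible.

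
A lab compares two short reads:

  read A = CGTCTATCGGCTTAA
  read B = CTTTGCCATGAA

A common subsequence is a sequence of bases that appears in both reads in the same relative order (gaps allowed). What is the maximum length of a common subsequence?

One common subsequence of length 9: C (read A #1, read B #1) → T (read A #3, read B #2) → T (read A #5, read B #3) → T (read A #7, read B #4) → C (read A #8, read B #6) → C (read A #11, read B #7) → T (read A #12, read B #9) → A (read A #14, read B #11) → A (read A #15, read B #12). dp[15][12] = 9 confirms this is the maximum.

9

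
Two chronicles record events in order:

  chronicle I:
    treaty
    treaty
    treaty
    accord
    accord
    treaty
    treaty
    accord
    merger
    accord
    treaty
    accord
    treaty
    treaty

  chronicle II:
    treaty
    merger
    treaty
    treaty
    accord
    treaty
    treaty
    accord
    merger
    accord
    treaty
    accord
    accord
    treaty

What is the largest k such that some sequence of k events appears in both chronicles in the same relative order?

12

Match treaty (chronicle I #1, chronicle II #1); then treaty (chronicle I #2, chronicle II #3); then treaty (chronicle I #3, chronicle II #4); then accord (chronicle I #5, chronicle II #5); then treaty (chronicle I #6, chronicle II #6); then treaty (chronicle I #7, chronicle II #7); then accord (chronicle I #8, chronicle II #8); then merger (chronicle I #9, chronicle II #9); then accord (chronicle I #10, chronicle II #10); then treaty (chronicle I #11, chronicle II #11); then accord (chronicle I #12, chronicle II #13); then treaty (chronicle I #14, chronicle II #14) — 12 events in the same relative order in both. dp[14][14] = 12 confirms this is the maximum.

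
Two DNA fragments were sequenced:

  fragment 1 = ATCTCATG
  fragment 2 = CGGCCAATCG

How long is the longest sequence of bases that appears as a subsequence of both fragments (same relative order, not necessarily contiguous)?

5

Pick C (fragment 1 #3, fragment 2 #4) → C (fragment 1 #5, fragment 2 #5) → A (fragment 1 #6, fragment 2 #7) → T (fragment 1 #7, fragment 2 #8) → G (fragment 1 #8, fragment 2 #10); all 5 bases appear in both, in order. Since dp[8][10] = 5, nothing longer is possible.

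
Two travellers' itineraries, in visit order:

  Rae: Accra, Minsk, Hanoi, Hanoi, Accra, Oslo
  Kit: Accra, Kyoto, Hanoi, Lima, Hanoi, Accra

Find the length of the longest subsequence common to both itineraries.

4

One common subsequence of length 4: Accra (Rae #1, Kit #1), then Hanoi (Rae #3, Kit #3), then Hanoi (Rae #4, Kit #5), then Accra (Rae #5, Kit #6). Since dp[6][6] = 4, nothing longer is possible.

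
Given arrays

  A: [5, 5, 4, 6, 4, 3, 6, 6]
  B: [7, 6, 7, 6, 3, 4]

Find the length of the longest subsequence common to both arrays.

One common subsequence of length 2: 6 at A[4]=B[4] → 4 at A[5]=B[6]. The LCS DP gives dp[8][6] = 2, so this is optimal.

2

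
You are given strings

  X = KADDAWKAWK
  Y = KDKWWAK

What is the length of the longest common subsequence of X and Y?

5

Taking K [1,1] → D [3,2] → W [6,5] → A [8,6] → K [10,7] gives a common subsequence of length 5. dp[10][7] = 5 confirms this is the maximum.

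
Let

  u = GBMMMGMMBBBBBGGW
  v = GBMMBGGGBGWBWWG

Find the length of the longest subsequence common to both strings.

8

Pick G (u #1, v #1); then B (u #2, v #2); then M (u #3, v #3); then M (u #4, v #4); then G (u #6, v #8); then B (u #9, v #9); then B (u #10, v #12); then G (u #15, v #15); all 8 characters appear in both, in order. Since dp[16][15] = 8, nothing longer is possible.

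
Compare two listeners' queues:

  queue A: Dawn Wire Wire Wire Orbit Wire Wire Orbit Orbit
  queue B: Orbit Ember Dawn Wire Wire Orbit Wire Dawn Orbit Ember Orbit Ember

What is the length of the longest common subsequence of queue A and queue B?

Pick Dawn (queue A #1, queue B #3), then Wire (queue A #3, queue B #4), then Wire (queue A #4, queue B #5), then Orbit (queue A #5, queue B #6), then Wire (queue A #6, queue B #7), then Orbit (queue A #8, queue B #9), then Orbit (queue A #9, queue B #11); all 7 songs appear in both, in order. dp[9][12] = 7 confirms this is the maximum.

7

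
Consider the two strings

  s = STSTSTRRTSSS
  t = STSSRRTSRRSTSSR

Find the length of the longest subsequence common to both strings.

One common subsequence of length 10: S [1,1], then T [2,2], then S [3,4], then T [4,7], then S [5,8], then R [7,9], then R [8,10], then T [9,12], then S [10,13], then S [11,14]. The LCS DP gives dp[12][15] = 10, so this is optimal.

10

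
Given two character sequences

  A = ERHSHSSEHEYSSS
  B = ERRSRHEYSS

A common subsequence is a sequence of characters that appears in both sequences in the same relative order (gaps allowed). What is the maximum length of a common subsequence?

8

Pick E [1,1], R [2,3], S [4,4], H [9,6], E [10,7], Y [11,8], S [13,9], S [14,10]; all 8 characters appear in both, in order. dp[14][10] = 8 confirms this is the maximum.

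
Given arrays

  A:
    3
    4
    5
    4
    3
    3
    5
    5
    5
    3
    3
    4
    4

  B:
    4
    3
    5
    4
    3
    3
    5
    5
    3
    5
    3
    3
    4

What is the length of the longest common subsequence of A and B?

One common subsequence of length 11: 3 at A[1]=B[2] → 5 at A[3]=B[3] → 4 at A[4]=B[4] → 3 at A[5]=B[5] → 3 at A[6]=B[6] → 5 at A[7]=B[7] → 5 at A[8]=B[8] → 5 at A[9]=B[10] → 3 at A[10]=B[11] → 3 at A[11]=B[12] → 4 at A[13]=B[13]. The LCS DP gives dp[13][13] = 11, so this is optimal.

11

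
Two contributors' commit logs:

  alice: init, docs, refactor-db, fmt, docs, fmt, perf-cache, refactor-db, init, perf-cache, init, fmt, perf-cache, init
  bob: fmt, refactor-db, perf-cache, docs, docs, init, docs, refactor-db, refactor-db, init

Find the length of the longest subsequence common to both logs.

Pick init at alice[1]=bob[6]; then docs at alice[2]=bob[7]; then refactor-db at alice[3]=bob[8]; then refactor-db at alice[8]=bob[9]; then init at alice[14]=bob[10]; all 5 commits appear in both, in order. dp[14][10] = 5 confirms this is the maximum.

5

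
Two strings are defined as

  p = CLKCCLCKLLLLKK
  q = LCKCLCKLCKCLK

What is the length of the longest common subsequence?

9

Taking C [1,2] → K [3,3] → C [4,4] → C [5,6] → L [6,8] → C [7,9] → K [8,10] → L [12,12] → K [14,13] gives a common subsequence of length 9. dp[14][13] = 9 confirms this is the maximum.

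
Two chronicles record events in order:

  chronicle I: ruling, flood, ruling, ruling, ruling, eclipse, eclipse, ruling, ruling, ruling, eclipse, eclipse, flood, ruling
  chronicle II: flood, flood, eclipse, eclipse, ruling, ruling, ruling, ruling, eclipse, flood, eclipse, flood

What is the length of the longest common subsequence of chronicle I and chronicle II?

9

Match flood (chronicle I #2, chronicle II #2), then eclipse (chronicle I #6, chronicle II #3), then eclipse (chronicle I #7, chronicle II #4), then ruling (chronicle I #8, chronicle II #6), then ruling (chronicle I #9, chronicle II #7), then ruling (chronicle I #10, chronicle II #8), then eclipse (chronicle I #11, chronicle II #9), then eclipse (chronicle I #12, chronicle II #11), then flood (chronicle I #13, chronicle II #12) — 9 events in the same relative order in both. The LCS DP gives dp[14][12] = 9, so this is optimal.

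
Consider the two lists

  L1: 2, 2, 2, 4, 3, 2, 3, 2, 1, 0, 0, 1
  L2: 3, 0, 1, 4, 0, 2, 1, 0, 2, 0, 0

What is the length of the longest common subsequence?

5

Taking 4 at L1[4]=L2[4], then 2 at L1[6]=L2[6], then 2 at L1[8]=L2[9], then 0 at L1[10]=L2[10], then 0 at L1[11]=L2[11] gives a common subsequence of length 5, and the DP table's final entry dp[12][11] is also 5, so no common subsequence is longer.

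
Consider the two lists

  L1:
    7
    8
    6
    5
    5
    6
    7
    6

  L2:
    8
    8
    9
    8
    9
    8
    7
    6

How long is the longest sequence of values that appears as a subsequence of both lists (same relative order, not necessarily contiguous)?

3

Let dp[i][j] be the LCS length of the first i values of L1 and the first j values of L2. dp[i][j] = dp[i-1][j-1]+1 when the i-th and j-th values match, else max(dp[i-1][j], dp[i][j-1]).
    ·  8  8  9  8  9  8  7  6
 ·  0  0  0  0  0  0  0  0  0
 7  0  0  0  0  0  0  0  1  1
 8  0  1  1  1  1  1  1  1  1
 6  0  1  1  1  1  1  1  1  2
 5  0  1  1  1  1  1  1  1  2
 5  0  1  1  1  1  1  1  1  2
 6  0  1  1  1  1  1  1  1  2
 7  0  1  1  1  1  1  1  2  2
 6  0  1  1  1  1  1  1  2  3
dp[8][8] = 3. One LCS (by backtracking along matches): 8, 7, 6.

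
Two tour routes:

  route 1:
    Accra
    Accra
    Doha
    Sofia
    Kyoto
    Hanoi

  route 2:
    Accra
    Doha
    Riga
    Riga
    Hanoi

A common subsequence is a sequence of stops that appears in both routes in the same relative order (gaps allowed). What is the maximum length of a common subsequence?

Taking Accra (route 1 #2, route 2 #1), Doha (route 1 #3, route 2 #2), Hanoi (route 1 #6, route 2 #5) gives a common subsequence of length 3. dp[6][5] = 3 confirms this is the maximum.

3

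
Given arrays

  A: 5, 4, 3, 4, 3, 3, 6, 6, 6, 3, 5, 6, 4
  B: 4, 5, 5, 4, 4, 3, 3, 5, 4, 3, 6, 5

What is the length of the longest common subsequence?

7

Match 5 at A[1]=B[3] → 4 at A[2]=B[5] → 3 at A[3]=B[7] → 4 at A[4]=B[9] → 3 at A[6]=B[10] → 6 at A[9]=B[11] → 5 at A[11]=B[12] — 7 values in the same relative order in both, and the DP table's final entry dp[13][12] is also 7, so no common subsequence is longer.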